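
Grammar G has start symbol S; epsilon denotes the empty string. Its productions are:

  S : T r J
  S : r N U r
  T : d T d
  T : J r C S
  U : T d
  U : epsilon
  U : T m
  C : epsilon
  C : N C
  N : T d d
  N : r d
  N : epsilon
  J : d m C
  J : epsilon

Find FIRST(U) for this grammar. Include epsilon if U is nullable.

{ d, r, epsilon }

From U : T d: add FIRST(T) = { d, r }.
U : epsilon contributes epsilon.
From U : T m: add FIRST(T) = { d, r }.
Union: FIRST(U) = { d, r, epsilon }.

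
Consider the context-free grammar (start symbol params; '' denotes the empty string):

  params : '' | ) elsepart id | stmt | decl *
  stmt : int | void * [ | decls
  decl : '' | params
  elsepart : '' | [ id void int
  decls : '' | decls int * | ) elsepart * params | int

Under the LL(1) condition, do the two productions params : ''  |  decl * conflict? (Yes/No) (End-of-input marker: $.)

Yes

FIRST('') = { '' } and FIRST(decl *) = { ), *, int, void }.
The first alternative is nullable and FOLLOW(params) = { $, *, int } shares * with FIRST of the second — conflict.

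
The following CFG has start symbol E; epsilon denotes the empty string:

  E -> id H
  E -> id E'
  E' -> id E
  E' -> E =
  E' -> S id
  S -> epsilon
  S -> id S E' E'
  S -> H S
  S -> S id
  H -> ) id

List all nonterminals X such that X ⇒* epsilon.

{ S }

Directly nullable (have an epsilon-production): S.
No other nonterminal has a production whose RHS symbols are all nullable.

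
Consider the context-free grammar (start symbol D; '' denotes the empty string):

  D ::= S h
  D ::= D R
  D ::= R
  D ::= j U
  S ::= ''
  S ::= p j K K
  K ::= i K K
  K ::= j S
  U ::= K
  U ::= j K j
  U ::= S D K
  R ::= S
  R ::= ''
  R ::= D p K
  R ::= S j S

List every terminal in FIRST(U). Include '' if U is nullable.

From U ::= K: add FIRST(K) = { i, j }.
U ::= j K j contributes {j}.
From U ::= S D K: S, D nullable, take FIRST(S) ∪ FIRST(D) ∪ FIRST(K) = { h, i, j, p }.
Union: FIRST(U) = { h, i, j, p }.

{ h, i, j, p }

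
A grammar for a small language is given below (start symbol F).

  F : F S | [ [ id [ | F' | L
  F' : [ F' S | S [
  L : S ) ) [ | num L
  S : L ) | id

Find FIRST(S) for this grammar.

{ id, num }

From S : L ): add FIRST(L) = { id, num }.
S : id contributes {id}.
Union: FIRST(S) = { id, num }.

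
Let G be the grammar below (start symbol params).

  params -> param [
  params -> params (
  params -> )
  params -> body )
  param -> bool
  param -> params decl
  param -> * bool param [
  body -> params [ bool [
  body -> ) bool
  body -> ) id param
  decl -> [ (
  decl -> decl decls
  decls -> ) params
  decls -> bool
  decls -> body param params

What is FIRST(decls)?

{ ), *, bool }

decls -> ) params contributes {)}.
decls -> bool contributes {bool}.
From decls -> body param params: add FIRST(body) = { ), *, bool }.
Union: FIRST(decls) = { ), *, bool }.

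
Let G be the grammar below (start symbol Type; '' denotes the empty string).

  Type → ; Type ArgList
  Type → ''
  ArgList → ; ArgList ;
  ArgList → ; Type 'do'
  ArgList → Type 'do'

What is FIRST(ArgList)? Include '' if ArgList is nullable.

ArgList → ; ArgList ; contributes {;}.
ArgList → ; Type 'do' contributes {;}.
From ArgList → Type 'do': Type nullable, take FIRST(Type) ∪ {'do'} = { 'do', ; }.
Union: FIRST(ArgList) = { 'do', ; }.

{ 'do', ; }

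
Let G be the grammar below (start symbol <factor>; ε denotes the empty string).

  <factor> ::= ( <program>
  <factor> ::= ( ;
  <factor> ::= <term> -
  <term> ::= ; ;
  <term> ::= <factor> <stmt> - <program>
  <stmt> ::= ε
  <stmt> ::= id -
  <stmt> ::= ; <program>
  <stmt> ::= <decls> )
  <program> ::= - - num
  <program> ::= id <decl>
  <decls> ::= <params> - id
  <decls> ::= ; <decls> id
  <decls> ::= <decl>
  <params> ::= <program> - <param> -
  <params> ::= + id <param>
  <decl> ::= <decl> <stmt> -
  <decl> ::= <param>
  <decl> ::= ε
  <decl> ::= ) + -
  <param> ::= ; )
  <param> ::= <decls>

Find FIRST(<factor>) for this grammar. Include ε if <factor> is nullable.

<factor> ::= ( <program> contributes {(}.
<factor> ::= ( ; contributes {(}.
From <factor> ::= <term> -: add FIRST(<term>) = { (, ; }.
Union: FIRST(<factor>) = { (, ; }.

{ (, ; }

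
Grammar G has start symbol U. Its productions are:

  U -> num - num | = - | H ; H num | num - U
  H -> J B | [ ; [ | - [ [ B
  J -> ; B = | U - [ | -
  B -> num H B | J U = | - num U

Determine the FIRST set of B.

{ -, ;, =, [, num }

B -> num H B contributes {num}.
From B -> J U =: add FIRST(J) = { -, ;, =, [, num }.
B -> - num U contributes {-}.
Union: FIRST(B) = { -, ;, =, [, num }.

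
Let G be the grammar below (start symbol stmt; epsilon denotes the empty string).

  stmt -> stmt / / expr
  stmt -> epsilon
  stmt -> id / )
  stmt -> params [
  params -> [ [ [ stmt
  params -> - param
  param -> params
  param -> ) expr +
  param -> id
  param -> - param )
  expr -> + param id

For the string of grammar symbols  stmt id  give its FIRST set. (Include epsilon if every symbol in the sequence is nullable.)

Add FIRST(stmt)\{epsilon} = { -, /, [, id }; stmt is nullable, continue.
id is a terminal; add {id} and stop.

{ -, /, [, id }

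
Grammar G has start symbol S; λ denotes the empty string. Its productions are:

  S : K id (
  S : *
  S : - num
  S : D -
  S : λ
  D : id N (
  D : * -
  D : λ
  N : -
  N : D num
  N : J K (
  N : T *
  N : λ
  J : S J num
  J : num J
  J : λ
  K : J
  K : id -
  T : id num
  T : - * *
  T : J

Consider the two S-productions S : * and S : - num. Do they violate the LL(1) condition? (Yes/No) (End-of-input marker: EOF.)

FIRST(*) = { * } and FIRST(- num) = { - }.
The FIRST sets are disjoint and neither alternative is nullable — no conflict.

No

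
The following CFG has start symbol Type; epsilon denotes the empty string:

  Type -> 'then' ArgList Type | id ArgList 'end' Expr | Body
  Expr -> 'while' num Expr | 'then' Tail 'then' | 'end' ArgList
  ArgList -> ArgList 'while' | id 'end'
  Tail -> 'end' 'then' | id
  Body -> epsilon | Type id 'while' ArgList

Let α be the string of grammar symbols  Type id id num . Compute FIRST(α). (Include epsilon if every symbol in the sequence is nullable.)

{ 'then', id }

Add FIRST(Type)\{epsilon} = { 'then', id }; Type is nullable, continue.
id is a terminal; add {id} and stop.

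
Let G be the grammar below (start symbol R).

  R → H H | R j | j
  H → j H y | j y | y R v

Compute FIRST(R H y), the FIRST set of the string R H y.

Add FIRST(R) = { j, y }; R is not nullable, stop.

{ j, y }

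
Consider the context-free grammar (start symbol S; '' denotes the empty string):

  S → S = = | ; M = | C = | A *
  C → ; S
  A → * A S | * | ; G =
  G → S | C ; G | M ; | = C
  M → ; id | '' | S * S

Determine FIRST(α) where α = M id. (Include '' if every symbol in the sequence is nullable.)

Add FIRST(M)\{''} = { *, ; }; M is nullable, continue.
id is a terminal; add {id} and stop.

{ *, ;, id }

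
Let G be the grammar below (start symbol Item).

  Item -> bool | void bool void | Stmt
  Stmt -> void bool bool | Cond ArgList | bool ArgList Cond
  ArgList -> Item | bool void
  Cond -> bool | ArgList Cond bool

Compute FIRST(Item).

{ bool, void }

Item -> bool contributes {bool}.
Item -> void bool void contributes {void}.
From Item -> Stmt: add FIRST(Stmt) = { bool, void }.
Union: FIRST(Item) = { bool, void }.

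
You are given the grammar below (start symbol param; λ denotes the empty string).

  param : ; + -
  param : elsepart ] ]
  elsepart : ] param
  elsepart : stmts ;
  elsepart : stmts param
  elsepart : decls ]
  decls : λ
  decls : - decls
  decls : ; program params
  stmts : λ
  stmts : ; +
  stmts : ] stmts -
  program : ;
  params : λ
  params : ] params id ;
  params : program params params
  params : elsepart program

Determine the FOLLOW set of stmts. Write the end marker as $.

In elsepart : stmts ;: add FIRST(;) = { ; }.
In elsepart : stmts param: add FIRST(param) = { -, ;, ] }.
In stmts : ] stmts -: add FIRST(-) = { - }.
Union: FOLLOW(stmts) = { -, ;, ] }.

{ -, ;, ] }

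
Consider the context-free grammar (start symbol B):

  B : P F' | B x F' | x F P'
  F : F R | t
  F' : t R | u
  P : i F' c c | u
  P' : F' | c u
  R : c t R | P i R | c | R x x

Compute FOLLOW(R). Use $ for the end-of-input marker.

In F : F R: R is at the end, add FOLLOW(F) = { c, i, t, u }.
In F' : t R: R is at the end, add FOLLOW(F') = { $, c, x }.
In R : c t R: R is at the end, add FOLLOW(R) = { $, c, i, t, u, x }.
In R : P i R: R is at the end, add FOLLOW(R) = { $, c, i, t, u, x }.
In R : R x x: add FIRST(x x) = { x }.
Union: FOLLOW(R) = { $, c, i, t, u, x }.

{ $, c, i, t, u, x }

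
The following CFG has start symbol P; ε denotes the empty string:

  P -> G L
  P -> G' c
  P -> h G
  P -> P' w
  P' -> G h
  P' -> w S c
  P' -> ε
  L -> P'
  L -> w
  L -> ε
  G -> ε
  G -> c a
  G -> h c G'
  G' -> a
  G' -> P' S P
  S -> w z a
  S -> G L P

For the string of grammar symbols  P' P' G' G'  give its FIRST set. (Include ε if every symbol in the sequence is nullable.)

Add FIRST(P')\{ε} = { c, h, w }; P' is nullable, continue.
Add FIRST(P')\{ε} = { c, h, w }; P' is nullable, continue.
Add FIRST(G')\{ε} = { a, c, h, w }; G' is nullable, continue.
Add FIRST(G')\{ε} = { a, c, h, w }; G' is nullable, continue.
Every symbol is nullable, so include ε.

{ a, c, h, w, ε }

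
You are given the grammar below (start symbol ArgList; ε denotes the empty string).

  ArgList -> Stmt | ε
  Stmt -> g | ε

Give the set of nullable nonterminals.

{ ArgList, Stmt }

Directly nullable (have an ε-production): ArgList, Stmt.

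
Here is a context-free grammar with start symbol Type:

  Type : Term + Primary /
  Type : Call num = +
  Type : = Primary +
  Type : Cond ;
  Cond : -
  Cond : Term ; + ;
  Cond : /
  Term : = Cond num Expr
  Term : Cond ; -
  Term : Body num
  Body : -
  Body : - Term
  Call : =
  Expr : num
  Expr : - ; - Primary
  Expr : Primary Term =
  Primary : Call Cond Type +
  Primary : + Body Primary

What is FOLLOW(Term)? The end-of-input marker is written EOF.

In Type : Term + Primary /: add FIRST(+ Primary /) = { + }.
In Cond : Term ; + ;: add FIRST(; + ;) = { ; }.
In Body : - Term: Term is at the end, add FOLLOW(Body) = { +, =, num }.
In Expr : Primary Term =: add FIRST(=) = { = }.
Union: FOLLOW(Term) = { +, ;, =, num }.

{ +, ;, =, num }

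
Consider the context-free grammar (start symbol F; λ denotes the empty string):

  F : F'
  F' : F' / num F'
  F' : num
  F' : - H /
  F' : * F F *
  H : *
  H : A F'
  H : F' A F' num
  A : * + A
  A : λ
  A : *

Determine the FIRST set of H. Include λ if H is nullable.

H : * contributes {*}.
From H : A F': A nullable, take FIRST(A) ∪ FIRST(F') = { *, -, num }.
From H : F' A F' num: add FIRST(F') = { *, -, num }.
Union: FIRST(H) = { *, -, num }.

{ *, -, num }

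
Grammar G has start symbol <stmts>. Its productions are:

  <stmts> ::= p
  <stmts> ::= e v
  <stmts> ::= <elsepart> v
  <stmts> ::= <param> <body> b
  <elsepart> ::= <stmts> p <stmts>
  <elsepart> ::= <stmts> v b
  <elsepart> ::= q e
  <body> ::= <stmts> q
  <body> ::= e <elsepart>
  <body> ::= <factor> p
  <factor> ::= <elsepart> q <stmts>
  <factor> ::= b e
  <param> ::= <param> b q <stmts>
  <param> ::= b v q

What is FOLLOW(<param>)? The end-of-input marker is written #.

{ b, e, p, q }

In <stmts> ::= <param> <body> b: add FIRST(<body> b) = { b, e, p, q }.
In <param> ::= <param> b q <stmts>: add FIRST(b q <stmts>) = { b }.
Union: FOLLOW(<param>) = { b, e, p, q }.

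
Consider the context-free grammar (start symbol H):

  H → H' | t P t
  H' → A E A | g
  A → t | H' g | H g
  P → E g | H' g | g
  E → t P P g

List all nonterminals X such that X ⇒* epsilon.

No nonterminal has an empty production or an RHS whose symbols are all nullable.

{ } (none)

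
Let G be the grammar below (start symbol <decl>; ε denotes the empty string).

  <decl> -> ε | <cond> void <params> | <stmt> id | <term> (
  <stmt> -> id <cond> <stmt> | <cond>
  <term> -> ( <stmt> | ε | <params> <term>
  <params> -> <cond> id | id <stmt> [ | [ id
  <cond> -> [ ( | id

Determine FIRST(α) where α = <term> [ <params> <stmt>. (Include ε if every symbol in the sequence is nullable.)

Add FIRST(<term>)\{ε} = { (, [, id }; <term> is nullable, continue.
[ is a terminal; add {[} and stop.

{ (, [, id }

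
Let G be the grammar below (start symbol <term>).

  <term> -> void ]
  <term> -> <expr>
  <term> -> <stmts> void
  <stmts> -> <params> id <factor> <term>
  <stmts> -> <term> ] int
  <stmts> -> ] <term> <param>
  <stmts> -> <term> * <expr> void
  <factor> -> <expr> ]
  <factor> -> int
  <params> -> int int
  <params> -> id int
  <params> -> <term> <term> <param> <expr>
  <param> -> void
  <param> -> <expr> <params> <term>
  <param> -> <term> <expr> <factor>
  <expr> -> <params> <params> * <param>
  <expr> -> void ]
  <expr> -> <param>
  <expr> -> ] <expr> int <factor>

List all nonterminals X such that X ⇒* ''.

{ } (none)

No nonterminal has an empty production or an RHS whose symbols are all nullable.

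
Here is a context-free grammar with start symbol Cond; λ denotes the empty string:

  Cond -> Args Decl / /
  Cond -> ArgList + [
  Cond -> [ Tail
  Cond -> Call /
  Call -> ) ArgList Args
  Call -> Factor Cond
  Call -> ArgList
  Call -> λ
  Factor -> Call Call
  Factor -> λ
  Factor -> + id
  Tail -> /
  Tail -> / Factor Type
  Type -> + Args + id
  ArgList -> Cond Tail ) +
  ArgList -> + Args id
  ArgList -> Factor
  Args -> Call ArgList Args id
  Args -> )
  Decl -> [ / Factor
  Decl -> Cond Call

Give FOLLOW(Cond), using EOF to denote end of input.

Cond is the start symbol, so EOF ∈ FOLLOW(Cond).
In Call -> Factor Cond: Cond is at the end, add FOLLOW(Call) = { ), +, /, [ }.
In ArgList -> Cond Tail ) +: add FIRST(Tail ) +) = { / }.
In Decl -> Cond Call: add FIRST(Call)\{λ} = { ), +, /, [ }.
  Since Call is nullable, also add FOLLOW(Decl) = { / }.
Union: FOLLOW(Cond) = { EOF, ), +, /, [ }.

{ EOF, ), +, /, [ }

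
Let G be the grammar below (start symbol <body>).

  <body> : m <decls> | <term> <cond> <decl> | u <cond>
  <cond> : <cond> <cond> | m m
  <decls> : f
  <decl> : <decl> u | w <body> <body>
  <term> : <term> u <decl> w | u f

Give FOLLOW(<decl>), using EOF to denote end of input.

In <body> : <term> <cond> <decl>: <decl> is at the end, add FOLLOW(<body>) = { EOF, m, u, w }.
In <decl> : <decl> u: add FIRST(u) = { u }.
In <term> : <term> u <decl> w: add FIRST(w) = { w }.
Union: FOLLOW(<decl>) = { EOF, m, u, w }.

{ EOF, m, u, w }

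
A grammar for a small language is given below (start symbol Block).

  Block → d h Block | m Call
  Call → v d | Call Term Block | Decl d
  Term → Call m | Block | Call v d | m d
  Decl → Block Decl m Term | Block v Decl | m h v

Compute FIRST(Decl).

{ d, m }

From Decl → Block Decl m Term: add FIRST(Block) = { d, m }.
From Decl → Block v Decl: add FIRST(Block) = { d, m }.
Decl → m h v contributes {m}.
Union: FIRST(Decl) = { d, m }.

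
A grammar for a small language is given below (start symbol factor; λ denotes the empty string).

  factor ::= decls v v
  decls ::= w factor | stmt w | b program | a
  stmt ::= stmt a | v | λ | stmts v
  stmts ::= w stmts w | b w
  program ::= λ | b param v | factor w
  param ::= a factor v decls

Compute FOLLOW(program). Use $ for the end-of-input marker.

In decls ::= b program: program is at the end, add FOLLOW(decls) = { v }.
Union: FOLLOW(program) = { v }.

{ v }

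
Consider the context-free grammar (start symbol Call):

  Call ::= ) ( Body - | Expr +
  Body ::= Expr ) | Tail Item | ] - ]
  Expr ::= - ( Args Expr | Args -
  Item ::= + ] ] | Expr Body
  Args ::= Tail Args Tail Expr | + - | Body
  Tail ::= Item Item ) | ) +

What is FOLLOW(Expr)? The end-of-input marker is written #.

In Call ::= Expr +: add FIRST(+) = { + }.
In Body ::= Expr ): add FIRST()) = { ) }.
In Expr ::= - ( Args Expr: Expr is at the end, add FOLLOW(Expr) = { ), +, -, ] }.
In Item ::= Expr Body: add FIRST(Body) = { ), +, -, ] }.
In Args ::= Tail Args Tail Expr: Expr is at the end, add FOLLOW(Args) = { ), +, -, ] }.
Union: FOLLOW(Expr) = { ), +, -, ] }.

{ ), +, -, ] }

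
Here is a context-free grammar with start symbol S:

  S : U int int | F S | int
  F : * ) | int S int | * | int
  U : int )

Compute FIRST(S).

{ *, int }

From S : U int int: add FIRST(U) = { int }.
From S : F S: add FIRST(F) = { *, int }.
S : int contributes {int}.
Union: FIRST(S) = { *, int }.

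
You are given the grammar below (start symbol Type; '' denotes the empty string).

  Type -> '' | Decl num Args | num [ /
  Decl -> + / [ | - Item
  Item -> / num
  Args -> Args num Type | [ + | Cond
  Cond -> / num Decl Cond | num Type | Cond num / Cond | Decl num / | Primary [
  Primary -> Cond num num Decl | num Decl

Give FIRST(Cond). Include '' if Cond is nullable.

{ +, -, /, num }

Cond -> / num Decl Cond contributes {/}.
Cond -> num Type contributes {num}.
From Cond -> Cond num / Cond: add FIRST(Cond) = { +, -, /, num }.
From Cond -> Decl num /: add FIRST(Decl) = { +, - }.
From Cond -> Primary [: add FIRST(Primary) = { +, -, /, num }.
Union: FIRST(Cond) = { +, -, /, num }.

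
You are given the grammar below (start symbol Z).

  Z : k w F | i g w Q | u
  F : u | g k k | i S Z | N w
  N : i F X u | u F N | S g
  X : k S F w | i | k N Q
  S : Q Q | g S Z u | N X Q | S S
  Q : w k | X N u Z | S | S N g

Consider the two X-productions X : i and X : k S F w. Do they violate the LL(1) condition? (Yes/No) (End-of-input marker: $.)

No

FIRST(i) = { i } and FIRST(k S F w) = { k }.
The FIRST sets are disjoint and neither alternative is nullable — no conflict.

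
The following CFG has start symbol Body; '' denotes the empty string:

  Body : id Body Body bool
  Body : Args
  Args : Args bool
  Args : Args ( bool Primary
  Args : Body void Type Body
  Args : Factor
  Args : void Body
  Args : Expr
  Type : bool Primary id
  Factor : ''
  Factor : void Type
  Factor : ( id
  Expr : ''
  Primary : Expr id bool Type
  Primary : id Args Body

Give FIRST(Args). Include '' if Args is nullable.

From Args : Args bool: Args nullable, take FIRST(Args) ∪ {bool} = { (, bool, id, void }.
From Args : Args ( bool Primary: Args nullable, take FIRST(Args) ∪ {(} = { (, bool, id, void }.
From Args : Body void Type Body: Body nullable, take FIRST(Body) ∪ {void} = { (, bool, id, void }.
From Args : Factor: add FIRST(Factor) = { (, void, '' } (including '' since Factor is nullable).
Args : void Body contributes {void}.
From Args : Expr: add FIRST(Expr) = { '' } (including '' since Expr is nullable).
Union: FIRST(Args) = { (, bool, id, void, '' }.

{ (, bool, id, void, '' }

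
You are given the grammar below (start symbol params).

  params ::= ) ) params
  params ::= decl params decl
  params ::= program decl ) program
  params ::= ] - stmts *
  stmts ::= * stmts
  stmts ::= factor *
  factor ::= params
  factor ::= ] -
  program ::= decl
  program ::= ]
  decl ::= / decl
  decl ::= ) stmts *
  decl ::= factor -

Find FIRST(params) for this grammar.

params ::= ) ) params contributes {)}.
From params ::= decl params decl: add FIRST(decl) = { ), /, ] }.
From params ::= program decl ) program: add FIRST(program) = { ), /, ] }.
params ::= ] - stmts * contributes {]}.
Union: FIRST(params) = { ), /, ] }.

{ ), /, ] }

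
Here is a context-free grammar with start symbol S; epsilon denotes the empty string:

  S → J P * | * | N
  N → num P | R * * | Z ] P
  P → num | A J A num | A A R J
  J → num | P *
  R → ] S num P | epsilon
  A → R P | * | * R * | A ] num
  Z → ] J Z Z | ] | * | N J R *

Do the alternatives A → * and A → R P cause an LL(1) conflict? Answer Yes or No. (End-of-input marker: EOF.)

Yes

FIRST(*) = { * } and FIRST(R P) = { *, ], num }.
Both contain *, so the two alternatives are not disjoint — LL(1) conflict.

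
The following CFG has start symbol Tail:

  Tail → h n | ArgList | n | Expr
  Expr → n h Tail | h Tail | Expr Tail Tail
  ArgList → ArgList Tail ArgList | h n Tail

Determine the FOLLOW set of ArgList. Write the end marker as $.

In Tail → ArgList: ArgList is at the end, add FOLLOW(Tail) = { $, h, n }.
In ArgList → ArgList Tail ArgList: add FIRST(Tail ArgList) = { h, n }.
In ArgList → ArgList Tail ArgList: ArgList is at the end, add FOLLOW(ArgList) = { $, h, n }.
Union: FOLLOW(ArgList) = { $, h, n }.

{ $, h, n }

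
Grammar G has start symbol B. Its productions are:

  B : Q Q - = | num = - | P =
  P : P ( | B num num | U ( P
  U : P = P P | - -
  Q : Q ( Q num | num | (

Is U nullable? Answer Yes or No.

No nonterminal in this grammar is nullable.
No production of U has an RHS whose symbols are all nullable, so U is not nullable.

No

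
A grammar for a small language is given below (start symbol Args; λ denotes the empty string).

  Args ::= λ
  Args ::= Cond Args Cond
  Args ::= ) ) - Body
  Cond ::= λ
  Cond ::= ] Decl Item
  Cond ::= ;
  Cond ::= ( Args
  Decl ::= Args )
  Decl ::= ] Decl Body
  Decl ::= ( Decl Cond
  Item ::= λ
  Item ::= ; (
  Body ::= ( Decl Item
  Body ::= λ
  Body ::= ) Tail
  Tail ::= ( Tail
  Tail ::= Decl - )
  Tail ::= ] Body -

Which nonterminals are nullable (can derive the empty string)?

{ Args, Body, Cond, Item }

Directly nullable (have an λ-production): Args, Cond, Item, Body.
No other nonterminal has a production whose RHS symbols are all nullable.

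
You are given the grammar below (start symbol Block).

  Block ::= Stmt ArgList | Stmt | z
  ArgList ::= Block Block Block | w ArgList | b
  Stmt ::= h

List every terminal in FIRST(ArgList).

From ArgList ::= Block Block Block: add FIRST(Block) = { h, z }.
ArgList ::= w ArgList contributes {w}.
ArgList ::= b contributes {b}.
Union: FIRST(ArgList) = { b, h, w, z }.

{ b, h, w, z }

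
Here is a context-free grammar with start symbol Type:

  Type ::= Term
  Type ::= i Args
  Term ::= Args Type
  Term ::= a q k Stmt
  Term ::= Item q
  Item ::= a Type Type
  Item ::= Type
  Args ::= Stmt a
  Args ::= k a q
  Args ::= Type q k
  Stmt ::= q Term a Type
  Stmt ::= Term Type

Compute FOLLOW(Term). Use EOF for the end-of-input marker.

{ EOF, a, i, k, q }

In Type ::= Term: Term is at the end, add FOLLOW(Type) = { EOF, a, i, k, q }.
In Stmt ::= q Term a Type: add FIRST(a Type) = { a }.
In Stmt ::= Term Type: add FIRST(Type) = { a, i, k, q }.
Union: FOLLOW(Term) = { EOF, a, i, k, q }.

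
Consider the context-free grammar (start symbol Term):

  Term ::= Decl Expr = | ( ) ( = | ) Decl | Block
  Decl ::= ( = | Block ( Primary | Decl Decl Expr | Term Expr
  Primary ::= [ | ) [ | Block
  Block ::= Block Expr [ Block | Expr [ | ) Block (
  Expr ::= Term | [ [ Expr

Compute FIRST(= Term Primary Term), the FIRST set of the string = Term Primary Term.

{ = }

= is a terminal; add {=} and stop.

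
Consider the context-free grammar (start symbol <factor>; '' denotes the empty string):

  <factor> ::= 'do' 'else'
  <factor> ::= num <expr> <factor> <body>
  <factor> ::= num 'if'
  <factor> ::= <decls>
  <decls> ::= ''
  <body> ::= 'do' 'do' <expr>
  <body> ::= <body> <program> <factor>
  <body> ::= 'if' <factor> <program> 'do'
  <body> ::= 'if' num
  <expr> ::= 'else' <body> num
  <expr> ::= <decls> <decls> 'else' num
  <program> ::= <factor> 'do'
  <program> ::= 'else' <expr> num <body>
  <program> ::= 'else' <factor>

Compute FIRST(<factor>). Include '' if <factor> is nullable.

<factor> ::= 'do' 'else' contributes {'do'}.
<factor> ::= num <expr> <factor> <body> contributes {num}.
<factor> ::= num 'if' contributes {num}.
From <factor> ::= <decls>: add FIRST(<decls>) = { '' } (including '' since <decls> is nullable).
Union: FIRST(<factor>) = { 'do', num, '' }.

{ 'do', num, '' }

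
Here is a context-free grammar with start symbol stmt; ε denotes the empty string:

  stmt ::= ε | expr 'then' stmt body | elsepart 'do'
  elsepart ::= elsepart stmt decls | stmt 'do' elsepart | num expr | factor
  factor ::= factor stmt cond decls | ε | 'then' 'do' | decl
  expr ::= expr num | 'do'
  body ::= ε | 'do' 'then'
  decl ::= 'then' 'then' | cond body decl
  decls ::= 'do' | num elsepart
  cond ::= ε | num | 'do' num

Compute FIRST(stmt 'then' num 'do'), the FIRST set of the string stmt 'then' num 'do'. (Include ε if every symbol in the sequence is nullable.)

{ 'do', 'then', num }

Add FIRST(stmt)\{ε} = { 'do', 'then', num }; stmt is nullable, continue.
'then' is a terminal; add {'then'} and stop.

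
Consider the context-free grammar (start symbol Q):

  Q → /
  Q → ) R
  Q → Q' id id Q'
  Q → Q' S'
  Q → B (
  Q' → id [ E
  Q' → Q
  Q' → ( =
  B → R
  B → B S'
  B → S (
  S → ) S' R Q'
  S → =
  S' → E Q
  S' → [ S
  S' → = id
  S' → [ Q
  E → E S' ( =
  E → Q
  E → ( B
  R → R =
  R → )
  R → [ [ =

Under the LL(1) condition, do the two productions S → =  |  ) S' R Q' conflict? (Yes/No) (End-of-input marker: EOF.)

No

FIRST(=) = { = } and FIRST() S' R Q') = { ) }.
The FIRST sets are disjoint and neither alternative is nullable — no conflict.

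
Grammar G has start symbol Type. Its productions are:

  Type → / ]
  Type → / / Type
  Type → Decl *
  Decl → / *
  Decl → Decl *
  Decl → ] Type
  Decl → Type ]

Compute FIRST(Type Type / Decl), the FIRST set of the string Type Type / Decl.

Add FIRST(Type) = { /, ] }; Type is not nullable, stop.

{ /, ] }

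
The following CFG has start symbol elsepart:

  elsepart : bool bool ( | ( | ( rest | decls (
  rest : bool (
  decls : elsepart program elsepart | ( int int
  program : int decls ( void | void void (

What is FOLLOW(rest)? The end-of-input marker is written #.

In elsepart : ( rest: rest is at the end, add FOLLOW(elsepart) = { #, (, int, void }.
Union: FOLLOW(rest) = { #, (, int, void }.

{ #, (, int, void }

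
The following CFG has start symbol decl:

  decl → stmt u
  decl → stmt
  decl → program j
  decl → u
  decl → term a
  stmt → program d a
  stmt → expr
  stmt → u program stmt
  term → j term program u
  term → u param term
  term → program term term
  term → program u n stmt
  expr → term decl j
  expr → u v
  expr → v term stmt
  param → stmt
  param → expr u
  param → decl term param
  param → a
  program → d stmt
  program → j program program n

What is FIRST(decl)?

{ d, j, u, v }

From decl → stmt u: add FIRST(stmt) = { d, j, u, v }.
From decl → stmt: add FIRST(stmt) = { d, j, u, v }.
From decl → program j: add FIRST(program) = { d, j }.
decl → u contributes {u}.
From decl → term a: add FIRST(term) = { d, j, u }.
Union: FIRST(decl) = { d, j, u, v }.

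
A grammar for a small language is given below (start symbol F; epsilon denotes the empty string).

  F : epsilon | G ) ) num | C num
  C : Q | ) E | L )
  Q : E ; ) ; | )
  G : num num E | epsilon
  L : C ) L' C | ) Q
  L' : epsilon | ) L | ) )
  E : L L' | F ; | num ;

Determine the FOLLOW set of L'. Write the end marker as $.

In L : C ) L' C: add FIRST(C) = { ), ;, num }.
In E : L L': L' is at the end, add FOLLOW(E) = { ), ;, num }.
Union: FOLLOW(L') = { ), ;, num }.

{ ), ;, num }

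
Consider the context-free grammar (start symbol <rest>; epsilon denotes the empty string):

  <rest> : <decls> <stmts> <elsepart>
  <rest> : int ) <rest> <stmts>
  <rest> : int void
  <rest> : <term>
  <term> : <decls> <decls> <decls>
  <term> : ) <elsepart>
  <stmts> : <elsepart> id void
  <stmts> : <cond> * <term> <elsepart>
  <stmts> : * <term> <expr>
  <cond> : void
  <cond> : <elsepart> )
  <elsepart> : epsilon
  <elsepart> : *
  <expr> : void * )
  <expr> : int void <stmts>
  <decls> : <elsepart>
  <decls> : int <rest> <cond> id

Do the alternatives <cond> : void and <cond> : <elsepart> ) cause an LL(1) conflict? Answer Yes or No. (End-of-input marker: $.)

FIRST(void) = { void } and FIRST(<elsepart> )) = { ), * }.
The FIRST sets are disjoint and neither alternative is nullable — no conflict.

No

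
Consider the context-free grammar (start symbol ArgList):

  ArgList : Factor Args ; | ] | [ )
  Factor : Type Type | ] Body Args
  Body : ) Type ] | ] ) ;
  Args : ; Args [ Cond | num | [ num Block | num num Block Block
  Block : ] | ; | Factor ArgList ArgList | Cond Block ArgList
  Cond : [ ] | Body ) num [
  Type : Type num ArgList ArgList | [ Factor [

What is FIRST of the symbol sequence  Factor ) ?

{ [, ] }

Add FIRST(Factor) = { [, ] }; Factor is not nullable, stop.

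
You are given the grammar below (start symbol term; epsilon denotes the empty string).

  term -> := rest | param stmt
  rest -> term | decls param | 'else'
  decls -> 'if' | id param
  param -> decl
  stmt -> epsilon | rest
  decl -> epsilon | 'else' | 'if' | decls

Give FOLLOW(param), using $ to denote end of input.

In term -> param stmt: add FIRST(stmt)\{epsilon} = { 'else', 'if', :=, id }.
  Since stmt is nullable, also add FOLLOW(term) = { $ }.
In rest -> decls param: param is at the end, add FOLLOW(rest) = { $ }.
In decls -> id param: param is at the end, add FOLLOW(decls) = { $, 'else', 'if', :=, id }.
Union: FOLLOW(param) = { $, 'else', 'if', :=, id }.

{ $, 'else', 'if', :=, id }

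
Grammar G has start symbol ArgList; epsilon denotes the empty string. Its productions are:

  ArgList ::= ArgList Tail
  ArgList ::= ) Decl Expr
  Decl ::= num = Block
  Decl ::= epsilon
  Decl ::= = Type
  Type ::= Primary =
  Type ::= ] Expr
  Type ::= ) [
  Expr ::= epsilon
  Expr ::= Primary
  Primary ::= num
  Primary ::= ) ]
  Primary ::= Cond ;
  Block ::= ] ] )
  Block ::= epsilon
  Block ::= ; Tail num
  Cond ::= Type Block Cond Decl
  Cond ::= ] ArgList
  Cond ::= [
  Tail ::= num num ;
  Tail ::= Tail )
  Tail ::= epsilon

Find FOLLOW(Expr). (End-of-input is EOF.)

In ArgList ::= ) Decl Expr: Expr is at the end, add FOLLOW(ArgList) = { EOF, ), ;, =, num }.
In Type ::= ] Expr: Expr is at the end, add FOLLOW(Type) = { EOF, ), ;, =, [, ], num }.
Union: FOLLOW(Expr) = { EOF, ), ;, =, [, ], num }.

{ EOF, ), ;, =, [, ], num }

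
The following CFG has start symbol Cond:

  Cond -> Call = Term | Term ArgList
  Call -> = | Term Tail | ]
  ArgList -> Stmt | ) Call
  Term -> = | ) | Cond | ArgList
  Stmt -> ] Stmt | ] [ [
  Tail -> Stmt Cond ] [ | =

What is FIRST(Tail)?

From Tail -> Stmt Cond ] [: add FIRST(Stmt) = { ] }.
Tail -> = contributes {=}.
Union: FIRST(Tail) = { =, ] }.

{ =, ] }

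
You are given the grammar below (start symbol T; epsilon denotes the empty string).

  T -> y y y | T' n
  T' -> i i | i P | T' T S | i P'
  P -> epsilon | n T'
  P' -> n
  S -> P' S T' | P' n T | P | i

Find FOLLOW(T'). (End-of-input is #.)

{ i, n, y }

In T -> T' n: add FIRST(n) = { n }.
In T' -> T' T S: add FIRST(T S) = { i, y }.
In P -> n T': T' is at the end, add FOLLOW(P) = { i, n, y }.
In S -> P' S T': T' is at the end, add FOLLOW(S) = { i, n, y }.
Union: FOLLOW(T') = { i, n, y }.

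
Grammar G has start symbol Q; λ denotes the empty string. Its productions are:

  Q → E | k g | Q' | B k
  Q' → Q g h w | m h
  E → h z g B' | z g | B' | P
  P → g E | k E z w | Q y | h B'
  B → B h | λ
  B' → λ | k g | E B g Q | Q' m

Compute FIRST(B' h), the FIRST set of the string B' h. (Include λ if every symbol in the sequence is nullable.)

{ g, h, k, m, y, z }

Add FIRST(B')\{λ} = { g, h, k, m, y, z }; B' is nullable, continue.
h is a terminal; add {h} and stop.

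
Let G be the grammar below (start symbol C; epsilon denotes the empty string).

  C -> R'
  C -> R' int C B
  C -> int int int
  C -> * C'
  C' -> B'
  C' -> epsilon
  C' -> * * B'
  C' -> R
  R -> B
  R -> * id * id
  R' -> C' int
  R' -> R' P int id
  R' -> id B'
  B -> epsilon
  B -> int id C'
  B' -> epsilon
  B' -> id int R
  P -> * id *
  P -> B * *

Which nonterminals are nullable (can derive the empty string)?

{ B, B', C', R }

Directly nullable (have an epsilon-production): C', B, B'.
R -> B with every symbol nullable, so R is nullable.
No other nonterminal has a production whose RHS symbols are all nullable.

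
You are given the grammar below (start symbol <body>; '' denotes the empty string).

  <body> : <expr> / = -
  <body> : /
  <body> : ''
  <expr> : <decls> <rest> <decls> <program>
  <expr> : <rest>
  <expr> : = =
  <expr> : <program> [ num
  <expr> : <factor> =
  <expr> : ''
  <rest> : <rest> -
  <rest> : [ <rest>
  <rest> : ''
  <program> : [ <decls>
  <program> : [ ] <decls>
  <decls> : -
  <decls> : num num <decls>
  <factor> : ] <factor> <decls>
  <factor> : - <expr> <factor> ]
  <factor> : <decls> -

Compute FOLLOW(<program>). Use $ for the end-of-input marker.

In <expr> : <decls> <rest> <decls> <program>: <program> is at the end, add FOLLOW(<expr>) = { -, /, ], num }.
In <expr> : <program> [ num: add FIRST([ num) = { [ }.
Union: FOLLOW(<program>) = { -, /, [, ], num }.

{ -, /, [, ], num }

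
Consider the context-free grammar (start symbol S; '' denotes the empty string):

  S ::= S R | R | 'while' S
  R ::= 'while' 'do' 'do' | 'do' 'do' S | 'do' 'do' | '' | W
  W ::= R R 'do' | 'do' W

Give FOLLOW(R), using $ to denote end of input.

In S ::= S R: R is at the end, add FOLLOW(S) = { $, 'do', 'while' }.
In S ::= R: R is at the end, add FOLLOW(S) = { $, 'do', 'while' }.
In W ::= R R 'do': add FIRST(R 'do') = { 'do', 'while' }.
In W ::= R R 'do': add FIRST('do') = { 'do' }.
Union: FOLLOW(R) = { $, 'do', 'while' }.

{ $, 'do', 'while' }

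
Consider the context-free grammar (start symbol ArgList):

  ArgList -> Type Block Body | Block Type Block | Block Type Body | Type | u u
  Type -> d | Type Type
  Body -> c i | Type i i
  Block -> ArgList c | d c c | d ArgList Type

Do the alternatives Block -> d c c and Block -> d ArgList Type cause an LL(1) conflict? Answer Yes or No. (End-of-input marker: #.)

Yes

FIRST(d c c) = { d } and FIRST(d ArgList Type) = { d }.
Both contain d, so the two alternatives are not disjoint — LL(1) conflict.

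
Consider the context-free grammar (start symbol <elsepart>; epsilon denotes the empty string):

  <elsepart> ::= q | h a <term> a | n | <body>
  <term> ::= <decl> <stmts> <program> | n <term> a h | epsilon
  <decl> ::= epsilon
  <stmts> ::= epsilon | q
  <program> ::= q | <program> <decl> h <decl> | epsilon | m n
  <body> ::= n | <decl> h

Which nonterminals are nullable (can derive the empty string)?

Directly nullable (have an epsilon-production): <term>, <decl>, <stmts>, <program>.
No other nonterminal has a production whose RHS symbols are all nullable.

{ <decl>, <program>, <stmts>, <term> }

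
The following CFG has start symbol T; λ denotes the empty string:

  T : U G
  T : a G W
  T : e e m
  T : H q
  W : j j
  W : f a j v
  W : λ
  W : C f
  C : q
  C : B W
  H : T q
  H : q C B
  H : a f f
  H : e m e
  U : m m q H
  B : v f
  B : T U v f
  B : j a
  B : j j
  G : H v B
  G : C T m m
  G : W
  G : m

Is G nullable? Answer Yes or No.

Yes

G : W and each of W is nullable, so G ⇒* λ.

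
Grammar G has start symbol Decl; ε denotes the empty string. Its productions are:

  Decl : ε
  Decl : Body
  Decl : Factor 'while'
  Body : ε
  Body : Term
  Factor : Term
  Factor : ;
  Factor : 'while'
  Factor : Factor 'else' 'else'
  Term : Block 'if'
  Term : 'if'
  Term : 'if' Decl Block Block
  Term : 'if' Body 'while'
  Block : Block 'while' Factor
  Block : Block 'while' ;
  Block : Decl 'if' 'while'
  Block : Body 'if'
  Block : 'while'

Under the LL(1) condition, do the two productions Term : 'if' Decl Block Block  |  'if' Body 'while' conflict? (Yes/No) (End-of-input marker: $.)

Yes

FIRST('if' Decl Block Block) = { 'if' } and FIRST('if' Body 'while') = { 'if' }.
Both contain 'if', so the two alternatives are not disjoint — LL(1) conflict.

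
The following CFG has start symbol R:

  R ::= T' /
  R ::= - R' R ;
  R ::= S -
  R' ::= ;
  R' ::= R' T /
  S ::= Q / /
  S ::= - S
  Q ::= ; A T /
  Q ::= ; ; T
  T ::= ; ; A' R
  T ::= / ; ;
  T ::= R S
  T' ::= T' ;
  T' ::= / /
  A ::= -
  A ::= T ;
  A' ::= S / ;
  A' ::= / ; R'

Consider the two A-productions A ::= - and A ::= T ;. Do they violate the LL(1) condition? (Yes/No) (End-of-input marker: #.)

FIRST(-) = { - } and FIRST(T ;) = { -, /, ; }.
Both contain -, so the two alternatives are not disjoint — LL(1) conflict.

Yes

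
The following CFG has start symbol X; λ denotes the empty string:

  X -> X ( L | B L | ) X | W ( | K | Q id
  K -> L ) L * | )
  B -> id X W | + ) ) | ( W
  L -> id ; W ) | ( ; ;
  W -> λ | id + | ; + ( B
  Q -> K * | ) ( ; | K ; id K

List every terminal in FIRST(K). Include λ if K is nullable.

From K -> L ) L *: add FIRST(L) = { (, id }.
K -> ) contributes {)}.
Union: FIRST(K) = { (, ), id }.

{ (, ), id }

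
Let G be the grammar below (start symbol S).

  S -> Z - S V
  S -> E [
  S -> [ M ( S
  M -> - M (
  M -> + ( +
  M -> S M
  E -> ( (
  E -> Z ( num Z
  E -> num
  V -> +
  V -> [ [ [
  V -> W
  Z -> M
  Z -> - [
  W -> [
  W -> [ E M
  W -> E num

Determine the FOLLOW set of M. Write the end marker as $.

In S -> [ M ( S: add FIRST(( S) = { ( }.
In M -> - M (: add FIRST(() = { ( }.
In M -> S M: M is at the end, add FOLLOW(M) = { $, (, +, -, [, num }.
In Z -> M: M is at the end, add FOLLOW(Z) = { (, +, -, [, num }.
In W -> [ E M: M is at the end, add FOLLOW(W) = { $, (, +, -, [, num }.
Union: FOLLOW(M) = { $, (, +, -, [, num }.

{ $, (, +, -, [, num }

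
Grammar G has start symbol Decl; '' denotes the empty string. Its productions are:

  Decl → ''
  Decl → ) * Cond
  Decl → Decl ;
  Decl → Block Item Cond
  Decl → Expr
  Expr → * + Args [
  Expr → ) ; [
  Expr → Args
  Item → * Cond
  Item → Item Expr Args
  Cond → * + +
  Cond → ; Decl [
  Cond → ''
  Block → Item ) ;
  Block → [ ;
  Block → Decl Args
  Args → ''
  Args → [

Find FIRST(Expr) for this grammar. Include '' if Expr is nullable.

Expr → * + Args [ contributes {*}.
Expr → ) ; [ contributes {)}.
From Expr → Args: add FIRST(Args) = { [, '' } (including '' since Args is nullable).
Union: FIRST(Expr) = { ), *, [, '' }.

{ ), *, [, '' }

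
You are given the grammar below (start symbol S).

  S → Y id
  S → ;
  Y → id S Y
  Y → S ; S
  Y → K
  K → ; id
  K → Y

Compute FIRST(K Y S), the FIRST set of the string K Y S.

{ ;, id }

Add FIRST(K) = { ;, id }; K is not nullable, stop.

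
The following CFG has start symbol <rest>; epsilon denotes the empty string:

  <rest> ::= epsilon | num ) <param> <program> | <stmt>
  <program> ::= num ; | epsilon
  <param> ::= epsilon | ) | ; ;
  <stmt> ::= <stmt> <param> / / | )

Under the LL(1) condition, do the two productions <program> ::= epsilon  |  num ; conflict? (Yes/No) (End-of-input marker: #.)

No

FIRST(epsilon) = { epsilon } and FIRST(num ;) = { num }.
The first is nullable but FOLLOW(<program>) = { # } is disjoint from FIRST of the second.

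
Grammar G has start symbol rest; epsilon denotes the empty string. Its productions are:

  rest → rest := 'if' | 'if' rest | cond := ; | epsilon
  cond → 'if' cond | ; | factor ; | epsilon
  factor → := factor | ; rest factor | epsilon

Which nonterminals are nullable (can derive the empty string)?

Directly nullable (have an epsilon-production): rest, cond, factor.

{ cond, factor, rest }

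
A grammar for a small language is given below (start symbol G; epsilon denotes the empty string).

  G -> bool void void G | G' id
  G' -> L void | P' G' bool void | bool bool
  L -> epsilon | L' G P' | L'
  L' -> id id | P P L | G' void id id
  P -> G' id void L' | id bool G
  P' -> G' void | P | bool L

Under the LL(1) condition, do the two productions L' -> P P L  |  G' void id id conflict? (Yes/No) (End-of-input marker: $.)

FIRST(P P L) = { bool, id, void } and FIRST(G' void id id) = { bool, id, void }.
Both contain bool, so the two alternatives are not disjoint — LL(1) conflict.

Yes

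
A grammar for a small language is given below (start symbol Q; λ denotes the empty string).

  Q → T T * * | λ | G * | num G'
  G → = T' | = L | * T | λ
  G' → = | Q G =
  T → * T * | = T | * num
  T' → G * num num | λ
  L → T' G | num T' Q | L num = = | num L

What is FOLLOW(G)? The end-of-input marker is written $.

{ *, =, num }

In Q → G *: add FIRST(*) = { * }.
In G' → Q G =: add FIRST(=) = { = }.
In T' → G * num num: add FIRST(* num num) = { * }.
In L → T' G: G is at the end, add FOLLOW(L) = { *, =, num }.
Union: FOLLOW(G) = { *, =, num }.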